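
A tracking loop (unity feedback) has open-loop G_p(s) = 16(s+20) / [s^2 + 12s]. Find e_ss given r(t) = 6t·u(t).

0.225

Lowest-order denominator term is 12s, so the open loop has 1 pole at the origin → type 1 system.
K_v = lim_{s→0} s·G_p(s) = 16·20 / 12 = 80/3.
e_ss = 6/K_v = 6/(80/3) = 0.225.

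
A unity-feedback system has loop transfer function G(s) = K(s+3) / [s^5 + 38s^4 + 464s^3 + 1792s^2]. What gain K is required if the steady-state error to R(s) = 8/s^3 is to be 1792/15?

The denominator has no term below 1792s^2 — 2 poles at s=0, type 2.
K_a = lim_{s→0} s^2·G(s) = K·3 / 1792 = (3/1792)·K.
e_ss = 8/K_a = 1792/15 ⇒ K_a = 15/224 ⇒ K = (15/224)/(3/1792) = 40.

40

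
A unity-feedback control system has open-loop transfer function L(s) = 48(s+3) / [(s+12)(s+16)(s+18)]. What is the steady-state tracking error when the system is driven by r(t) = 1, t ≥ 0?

0.96

System type = 0 (no poles at s=0).
K_p = lim_{s→0} L(s) = 48·3 / (12·16·18) = 1/24.
e_ss = 1/(1 + K_p) = 1/(25/24) = 0.96.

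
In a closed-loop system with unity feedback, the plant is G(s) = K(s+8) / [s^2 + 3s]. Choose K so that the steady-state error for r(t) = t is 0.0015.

The denominator has no term below 3s — 1 pole at s=0, type 1.
K_v = lim_{s→0} s·G(s) = K·8 / 3 = (8/3)·K.
e_ss = 1/K_v = 0.0015 ⇒ K_v = 2000/3 ⇒ K = (2000/3)/(8/3) = 250.

250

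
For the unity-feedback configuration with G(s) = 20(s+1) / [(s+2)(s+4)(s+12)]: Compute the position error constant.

5/24

No free integrators in G(s): this is a type 0 system.
K_p = lim_{s→0} G(s) = 20·1 / (2·4·12) = 5/24.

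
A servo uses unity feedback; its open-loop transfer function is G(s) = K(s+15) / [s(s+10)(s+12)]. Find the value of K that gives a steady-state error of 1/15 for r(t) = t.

One free integrator in G(s): this is a type 1 system.
K_v = lim_{s→0} s·G(s) = K·15 / (10·12) = 0.125·K.
e_ss = 1/K_v = 1/15 ⇒ K_v = 15 ⇒ K = 15/0.125 = 120.

120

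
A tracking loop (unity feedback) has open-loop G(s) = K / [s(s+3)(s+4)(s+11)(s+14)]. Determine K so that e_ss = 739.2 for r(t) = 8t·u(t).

20

One free integrator in G(s): this is a type 1 system.
K_v = lim_{s→0} s·G(s) = K / (3·4·11·14) = (1/1848)·K.
e_ss = 8/K_v = 739.2 ⇒ K_v = 5/462 ⇒ K = (5/462)/(1/1848) = 20.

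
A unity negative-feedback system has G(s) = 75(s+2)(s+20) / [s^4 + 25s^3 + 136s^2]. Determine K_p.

K_p = lim_{s→0} G(s); with 2 poles at the origin the limit diverges, so K_p = ∞.

infinity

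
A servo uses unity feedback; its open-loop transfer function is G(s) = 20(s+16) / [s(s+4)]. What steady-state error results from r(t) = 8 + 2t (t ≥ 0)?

One free integrator in G(s): this is a type 1 system. Treating each term separately:
  • 8: tracked with zero error.
  • 2t: e_ss = 2/K_v with K_v=80 → 0.025.
Total e_ss = 0.025.

0.025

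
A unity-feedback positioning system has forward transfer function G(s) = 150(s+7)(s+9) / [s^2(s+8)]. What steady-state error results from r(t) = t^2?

G(s) has two factors of s in the denominator, so the system is type 2.
K_a = lim_{s→0} s^2·G(s) = 150·7·9 / (8) = 1181.25.
r(t) = t^2 gives R(s) = 2/s^3.
e_ss = 2/K_a = 2/1181.25 = 8/4725.

8/4725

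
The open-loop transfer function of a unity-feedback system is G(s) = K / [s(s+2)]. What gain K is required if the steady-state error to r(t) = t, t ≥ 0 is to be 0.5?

One free integrator in G(s): this is a type 1 system.
K_v = lim_{s→0} s·G(s) = K / (2) = 0.5·K.
e_ss = 1/K_v = 0.5 ⇒ K_v = 2 ⇒ K = 2/0.5 = 4.

4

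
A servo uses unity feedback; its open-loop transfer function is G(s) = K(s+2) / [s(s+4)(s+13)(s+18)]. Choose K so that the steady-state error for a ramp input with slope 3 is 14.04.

One free integrator in G(s): this is a type 1 system.
K_v = lim_{s→0} s·G(s) = K·2 / (4·13·18) = (1/468)·K.
e_ss = 3/K_v = 14.04 ⇒ K_v = 25/117 ⇒ K = (25/117)/(1/468) = 100.

100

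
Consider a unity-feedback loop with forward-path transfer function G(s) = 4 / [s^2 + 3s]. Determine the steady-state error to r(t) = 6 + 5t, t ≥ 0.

Factoring s from the denominator leaves a polynomial with constant term 3, so the system is type 1. Taking each input component in turn:
  • 6: tracked with zero error.
  • 5t: e_ss = 5/K_v with K_v=4/3 → 3.75.
Total e_ss = 3.75.

3.75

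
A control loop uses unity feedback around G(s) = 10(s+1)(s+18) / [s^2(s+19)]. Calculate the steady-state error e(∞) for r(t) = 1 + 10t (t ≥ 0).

0

G(s) has two factors of s in the denominator, so the system is type 2. Taking each input component in turn:
  • 1: tracked with zero error.
  • 10t: tracked with zero error.
Total e_ss = 0.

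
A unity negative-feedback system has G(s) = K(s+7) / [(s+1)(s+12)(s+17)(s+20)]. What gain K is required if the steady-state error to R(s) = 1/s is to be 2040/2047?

The open loop has no poles at the origin → type 0 system.
K_p = lim_{s→0} G(s) = K·7 / (1·12·17·20) = (7/4080)·K.
e_ss = 1/(1 + K_p) = 2040/2047 ⇒ 1 + (7/4080)·K = 2047/2040 ⇒ K = 2.

2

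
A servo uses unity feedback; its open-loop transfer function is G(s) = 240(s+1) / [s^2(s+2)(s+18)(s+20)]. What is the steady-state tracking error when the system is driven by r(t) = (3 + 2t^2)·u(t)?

12

System type = 2 (two poles at s=0). Treating each term separately:
  • 3: tracked with zero error.
  • 2t^2: e_ss = 4/K_a with K_a=1/3 → 12.
Total e_ss = 12.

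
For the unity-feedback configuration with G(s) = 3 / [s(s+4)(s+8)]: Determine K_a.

0

System type = 1 (one pole at s=0).
K_a = lim_{s→0} s^2·G(s) = 0 (the extra factor of s kills the finite limit).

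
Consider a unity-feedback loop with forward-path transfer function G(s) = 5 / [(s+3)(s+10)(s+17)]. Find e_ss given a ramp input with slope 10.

The open loop has no poles at the origin → type 0 system.
For a type-0 system K_v = 0, so e_ss to a ramp input is unbounded.

infinity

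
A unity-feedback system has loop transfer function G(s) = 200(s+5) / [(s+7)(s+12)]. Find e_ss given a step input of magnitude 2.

42/271

The open loop has no poles at the origin → type 0 system.
K_p = lim_{s→0} G(s) = 200·5 / (7·12) = 250/21.
e_ss = 2/(1 + K_p) = 2/(271/21) = 42/271.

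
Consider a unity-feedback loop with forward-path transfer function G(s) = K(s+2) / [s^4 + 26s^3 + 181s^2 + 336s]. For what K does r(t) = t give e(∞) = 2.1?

80

The denominator has no term below 336s — 1 pole at s=0, type 1.
K_v = lim_{s→0} s·G(s) = K·2 / 336 = (1/168)·K.
e_ss = 1/K_v = 2.1 ⇒ K_v = 10/21 ⇒ K = (10/21)/(1/168) = 80.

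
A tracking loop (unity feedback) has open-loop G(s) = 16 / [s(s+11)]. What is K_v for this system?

16/11

G(s) has one factor of s in the denominator, so the system is type 1.
K_v = lim_{s→0} s·G(s) = 16 / (11) = 16/11.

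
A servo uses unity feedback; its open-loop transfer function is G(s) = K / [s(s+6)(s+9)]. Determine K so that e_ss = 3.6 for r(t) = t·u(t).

The open loop has one pole at the origin → type 1 system.
K_v = lim_{s→0} s·G(s) = K / (6·9) = (1/54)·K.
e_ss = 1/K_v = 3.6 ⇒ K_v = 5/18 ⇒ K = (5/18)/(1/54) = 15.

15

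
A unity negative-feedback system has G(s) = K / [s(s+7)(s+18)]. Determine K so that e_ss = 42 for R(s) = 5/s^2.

15

System type = 1 (one pole at s=0).
K_v = lim_{s→0} s·G(s) = K / (7·18) = (1/126)·K.
e_ss = 5/K_v = 42 ⇒ K_v = 5/42 ⇒ K = (5/42)/(1/126) = 15.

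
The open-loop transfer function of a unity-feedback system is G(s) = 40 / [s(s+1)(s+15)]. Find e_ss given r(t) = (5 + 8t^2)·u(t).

infinity

System type = 1 (one pole at s=0). By superposition:
  • 5: tracked with zero error.
  • 8t^2: a type-1 system cannot track it, e_ss → ∞.
The unbounded component dominates.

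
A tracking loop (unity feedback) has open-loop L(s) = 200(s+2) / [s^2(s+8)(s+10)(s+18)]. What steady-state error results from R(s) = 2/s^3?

7.2

The open loop has two poles at the origin → type 2 system.
K_a = lim_{s→0} s^2·L(s) = 200·2 / (8·10·18) = 5/18.
r(t) = t^2 gives R(s) = 2/s^3.
e_ss = 2/K_a = 2/(5/18) = 7.2.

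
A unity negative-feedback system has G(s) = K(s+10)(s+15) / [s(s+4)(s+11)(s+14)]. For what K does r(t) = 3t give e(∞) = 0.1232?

100

One free integrator in G(s): this is a type 1 system.
K_v = lim_{s→0} s·G(s) = K·10·15 / (4·11·14) = (75/308)·K.
e_ss = 3/K_v = 0.1232 ⇒ K_v = 1875/77 ⇒ K = (1875/77)/(75/308) = 100.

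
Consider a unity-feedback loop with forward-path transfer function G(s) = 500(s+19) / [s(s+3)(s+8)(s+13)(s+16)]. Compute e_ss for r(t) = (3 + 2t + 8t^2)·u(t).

G(s) has one factor of s in the denominator, so the system is type 1. Taking each input component in turn:
  • 3: tracked with zero error.
  • 2t: e_ss = 2/K_v with K_v=2375/1248 → 2496/2375.
  • 8t^2: a type-1 system cannot track it, e_ss → ∞.
The unbounded component dominates.

infinity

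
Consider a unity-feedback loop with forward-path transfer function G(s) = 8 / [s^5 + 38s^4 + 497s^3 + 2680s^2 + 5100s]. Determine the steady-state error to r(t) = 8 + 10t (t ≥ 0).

6375

The denominator has no term below 5100s — 1 pole at s=0, type 1. Treating each term separately:
  • 8: tracked with zero error.
  • 10t: e_ss = 10/K_v with K_v=2/1275 → 6375.
Total e_ss = 6375.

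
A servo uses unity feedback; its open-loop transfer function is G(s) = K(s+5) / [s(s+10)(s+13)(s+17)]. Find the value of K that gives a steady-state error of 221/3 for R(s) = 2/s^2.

G(s) has one factor of s in the denominator, so the system is type 1.
K_v = lim_{s→0} s·G(s) = K·5 / (10·13·17) = (1/442)·K.
e_ss = 2/K_v = 221/3 ⇒ K_v = 6/221 ⇒ K = (6/221)/(1/442) = 12.

12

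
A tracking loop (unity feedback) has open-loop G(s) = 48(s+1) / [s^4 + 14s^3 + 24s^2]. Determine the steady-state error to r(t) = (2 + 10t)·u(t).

0

Lowest-order denominator term is 24s^2, so the open loop has 2 poles at the origin → type 2 system. Treating each term separately:
  • 2: tracked with zero error.
  • 10t: tracked with zero error.
Total e_ss = 0.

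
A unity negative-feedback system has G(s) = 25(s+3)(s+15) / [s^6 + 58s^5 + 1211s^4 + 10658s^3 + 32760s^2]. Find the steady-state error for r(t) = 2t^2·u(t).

116.48

The denominator has no term below 32760s^2 — 2 poles at s=0, type 2.
K_a = lim_{s→0} s^2·G(s) = 25·3·15 / 32760 = 25/728.
r(t) = 2t^2 gives R(s) = 4/s^3.
e_ss = 4/K_a = 4/(25/728) = 116.48.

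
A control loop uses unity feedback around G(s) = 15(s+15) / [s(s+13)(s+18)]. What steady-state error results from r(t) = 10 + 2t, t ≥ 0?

G(s) has one factor of s in the denominator, so the system is type 1. Taking each input component in turn:
  • 10: tracked with zero error.
  • 2t: e_ss = 2/K_v with K_v=25/26 → 2.08.
Total e_ss = 2.08.

2.08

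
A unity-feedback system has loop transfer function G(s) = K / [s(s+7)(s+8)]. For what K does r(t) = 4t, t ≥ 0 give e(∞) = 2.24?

100

The open loop has one pole at the origin → type 1 system.
K_v = lim_{s→0} s·G(s) = K / (7·8) = (1/56)·K.
e_ss = 4/K_v = 2.24 ⇒ K_v = 25/14 ⇒ K = (25/14)/(1/56) = 100.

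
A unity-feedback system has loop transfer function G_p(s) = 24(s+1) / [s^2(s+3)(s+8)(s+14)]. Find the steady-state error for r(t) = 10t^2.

280

Two free integrators in G_p(s): this is a type 2 system.
K_a = lim_{s→0} s^2·G_p(s) = 24·1 / (3·8·14) = 1/14.
r(t) = 10t^2 gives R(s) = 20/s^3.
e_ss = 20/K_a = 20/(1/14) = 280.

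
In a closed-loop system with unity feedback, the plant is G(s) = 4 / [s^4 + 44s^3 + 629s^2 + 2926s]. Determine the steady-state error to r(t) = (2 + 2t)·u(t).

Lowest-order denominator term is 2926s, so the open loop has 1 pole at the origin → type 1 system. By superposition:
  • 2: tracked with zero error.
  • 2t: e_ss = 2/K_v with K_v=2/1463 → 1463.
Total e_ss = 1463.

1463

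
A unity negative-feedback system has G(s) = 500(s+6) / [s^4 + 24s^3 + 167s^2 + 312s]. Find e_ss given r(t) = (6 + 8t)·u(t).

0.832

The denominator has no term below 312s — 1 pole at s=0, type 1. Treating each term separately:
  • 6: tracked with zero error.
  • 8t: e_ss = 8/K_v with K_v=125/13 → 0.832.
Total e_ss = 0.832.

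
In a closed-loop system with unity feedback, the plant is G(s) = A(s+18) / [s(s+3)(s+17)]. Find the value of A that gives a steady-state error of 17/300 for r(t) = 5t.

250

System type = 1 (one pole at s=0).
K_v = lim_{s→0} s·G(s) = A·18 / (3·17) = (6/17)·A.
e_ss = 5/K_v = 17/300 ⇒ K_v = 1500/17 ⇒ A = (1500/17)/(6/17) = 250.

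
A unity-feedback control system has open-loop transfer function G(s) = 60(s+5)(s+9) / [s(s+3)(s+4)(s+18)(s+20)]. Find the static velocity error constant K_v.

0.625

The open loop has one pole at the origin → type 1 system.
K_v = lim_{s→0} s·G(s) = 60·5·9 / (3·4·18·20) = 0.625.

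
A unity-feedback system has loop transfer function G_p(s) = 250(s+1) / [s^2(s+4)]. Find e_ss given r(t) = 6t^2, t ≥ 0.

The open loop has two poles at the origin → type 2 system.
K_a = lim_{s→0} s^2·G_p(s) = 250·1 / (4) = 62.5.
r(t) = 6t^2 gives R(s) = 12/s^3.
e_ss = 12/K_a = 12/62.5 = 0.192.

0.192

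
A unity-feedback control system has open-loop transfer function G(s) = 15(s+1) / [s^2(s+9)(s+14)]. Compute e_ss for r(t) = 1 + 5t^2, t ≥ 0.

Two free integrators in G(s): this is a type 2 system. By superposition:
  • 1: tracked with zero error.
  • 5t^2: e_ss = 10/K_a with K_a=5/42 → 84.
Total e_ss = 84.

84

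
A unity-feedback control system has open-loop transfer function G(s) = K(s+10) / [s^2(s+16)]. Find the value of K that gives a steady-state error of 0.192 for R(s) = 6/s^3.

G(s) has two factors of s in the denominator, so the system is type 2.
K_a = lim_{s→0} s^2·G(s) = K·10 / (16) = 0.625·K.
e_ss = 6/K_a = 0.192 ⇒ K_a = 31.25 ⇒ K = 31.25/0.625 = 50.

50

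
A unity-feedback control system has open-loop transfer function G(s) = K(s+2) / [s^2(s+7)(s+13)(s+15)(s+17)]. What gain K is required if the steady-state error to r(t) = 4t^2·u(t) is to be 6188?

System type = 2 (two poles at s=0).
K_a = lim_{s→0} s^2·G(s) = K·2 / (7·13·15·17) = (2/23205)·K.
e_ss = 8/K_a = 6188 ⇒ K_a = 2/1547 ⇒ K = (2/1547)/(2/23205) = 15.

15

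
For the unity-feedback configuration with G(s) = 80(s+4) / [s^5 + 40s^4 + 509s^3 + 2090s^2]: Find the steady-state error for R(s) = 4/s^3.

26.125

Lowest-order denominator term is 2090s^2, so the open loop has 2 poles at the origin → type 2 system.
K_a = lim_{s→0} s^2·G(s) = 80·4 / 2090 = 32/209.
r(t) = 2t^2 gives R(s) = 4/s^3.
e_ss = 4/K_a = 4/(32/209) = 26.125.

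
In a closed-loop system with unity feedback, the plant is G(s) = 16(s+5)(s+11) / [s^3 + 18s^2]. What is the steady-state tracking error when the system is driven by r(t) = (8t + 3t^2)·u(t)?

27/220

Lowest-order denominator term is 18s^2, so the open loop has 2 poles at the origin → type 2 system. Taking each input component in turn:
  • 8t: tracked with zero error.
  • 3t^2: e_ss = 6/K_a with K_a=440/9 → 27/220.
Total e_ss = 27/220.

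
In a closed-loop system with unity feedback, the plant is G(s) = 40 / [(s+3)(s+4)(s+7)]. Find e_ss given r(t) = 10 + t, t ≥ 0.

The open loop has no poles at the origin → type 0 system. By superposition:
  • 10: e_ss = 10/(1+K_p) with K_p=10/21 → 210/31.
  • t: a type-0 system cannot track it, e_ss → ∞.
The unbounded component dominates.

infinity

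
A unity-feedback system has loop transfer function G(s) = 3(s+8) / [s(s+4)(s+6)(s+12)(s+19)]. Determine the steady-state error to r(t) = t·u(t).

One free integrator in G(s): this is a type 1 system.
K_v = lim_{s→0} s·G(s) = 3·8 / (4·6·12·19) = 1/228.
e_ss = 1/K_v = 1/(1/228) = 228.

228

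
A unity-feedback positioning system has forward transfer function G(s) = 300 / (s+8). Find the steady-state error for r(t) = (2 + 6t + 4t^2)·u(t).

System type = 0 (no poles at s=0). By superposition:
  • 2: e_ss = 2/(1+K_p) with K_p=37.5 → 4/77.
  • 6t: a type-0 system cannot track it, e_ss → ∞.
  • 4t^2: a type-0 system cannot track it, e_ss → ∞.
The unbounded component dominates.

infinity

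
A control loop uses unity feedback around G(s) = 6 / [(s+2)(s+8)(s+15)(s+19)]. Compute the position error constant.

1/760

No free integrators in G(s): this is a type 0 system.
K_p = lim_{s→0} G(s) = 6 / (2·8·15·19) = 1/760.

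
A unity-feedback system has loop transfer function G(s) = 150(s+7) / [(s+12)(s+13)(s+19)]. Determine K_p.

G(s) has no factors of s in the denominator, so the system is type 0.
K_p = lim_{s→0} G(s) = 150·7 / (12·13·19) = 175/494.

175/494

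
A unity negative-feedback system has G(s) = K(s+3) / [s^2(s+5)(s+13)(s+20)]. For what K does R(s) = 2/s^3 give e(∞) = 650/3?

System type = 2 (two poles at s=0).
K_a = lim_{s→0} s^2·G(s) = K·3 / (5·13·20) = (3/1300)·K.
e_ss = 2/K_a = 650/3 ⇒ K_a = 3/325 ⇒ K = (3/325)/(3/1300) = 4.

4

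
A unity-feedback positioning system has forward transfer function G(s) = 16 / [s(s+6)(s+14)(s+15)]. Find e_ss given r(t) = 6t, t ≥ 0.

472.5

System type = 1 (one pole at s=0).
K_v = lim_{s→0} s·G(s) = 16 / (6·14·15) = 4/315.
e_ss = 6/K_v = 6/(4/315) = 472.5.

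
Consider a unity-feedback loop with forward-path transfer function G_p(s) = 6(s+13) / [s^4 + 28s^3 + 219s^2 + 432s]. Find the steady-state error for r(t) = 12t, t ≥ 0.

864/13

Factoring s from the denominator leaves a polynomial with constant term 432, so the system is type 1.
K_v = lim_{s→0} s·G_p(s) = 6·13 / 432 = 13/72.
e_ss = 12/K_v = 12/(13/72) = 864/13.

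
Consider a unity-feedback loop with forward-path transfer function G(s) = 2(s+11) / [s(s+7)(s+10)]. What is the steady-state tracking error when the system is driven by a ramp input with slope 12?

One free integrator in G(s): this is a type 1 system.
K_v = lim_{s→0} s·G(s) = 2·11 / (7·10) = 11/35.
e_ss = 12/K_v = 12/(11/35) = 420/11.

420/11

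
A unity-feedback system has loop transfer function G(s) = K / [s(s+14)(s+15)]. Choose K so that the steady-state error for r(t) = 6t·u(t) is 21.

60

One free integrator in G(s): this is a type 1 system.
K_v = lim_{s→0} s·G(s) = K / (14·15) = (1/210)·K.
e_ss = 6/K_v = 21 ⇒ K_v = 2/7 ⇒ K = (2/7)/(1/210) = 60.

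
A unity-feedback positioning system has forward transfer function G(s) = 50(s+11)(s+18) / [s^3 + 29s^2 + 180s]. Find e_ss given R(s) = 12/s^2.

12/55

Lowest-order denominator term is 180s, so the open loop has 1 pole at the origin → type 1 system.
K_v = lim_{s→0} s·G(s) = 50·11·18 / 180 = 55.
e_ss = 12/K_v = 12/55.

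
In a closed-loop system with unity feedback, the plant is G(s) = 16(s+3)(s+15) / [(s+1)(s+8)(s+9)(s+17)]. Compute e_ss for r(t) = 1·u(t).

17/27

The open loop has no poles at the origin → type 0 system.
K_p = lim_{s→0} G(s) = 16·3·15 / (1·8·9·17) = 10/17.
e_ss = 1/(1 + K_p) = 1/(27/17) = 17/27.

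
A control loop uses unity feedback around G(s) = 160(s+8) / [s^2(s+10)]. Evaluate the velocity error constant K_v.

infinity

K_v = lim_{s→0} s·G(s); with 2 poles at the origin the limit diverges, so K_v = ∞.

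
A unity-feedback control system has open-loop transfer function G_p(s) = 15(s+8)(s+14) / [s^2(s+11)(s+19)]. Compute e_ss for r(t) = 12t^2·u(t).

209/70

System type = 2 (two poles at s=0).
K_a = lim_{s→0} s^2·G_p(s) = 15·8·14 / (11·19) = 1680/209.
r(t) = 12t^2 gives R(s) = 24/s^3.
e_ss = 24/K_a = 24/(1680/209) = 209/70.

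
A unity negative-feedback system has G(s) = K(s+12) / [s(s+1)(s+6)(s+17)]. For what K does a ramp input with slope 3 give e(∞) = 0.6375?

The open loop has one pole at the origin → type 1 system.
K_v = lim_{s→0} s·G(s) = K·12 / (1·6·17) = (2/17)·K.
e_ss = 3/K_v = 0.6375 ⇒ K_v = 80/17 ⇒ K = (80/17)/(2/17) = 40.

40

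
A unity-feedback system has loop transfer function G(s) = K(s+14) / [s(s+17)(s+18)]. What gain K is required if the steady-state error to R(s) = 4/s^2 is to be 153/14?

8

One free integrator in G(s): this is a type 1 system.
K_v = lim_{s→0} s·G(s) = K·14 / (17·18) = (7/153)·K.
e_ss = 4/K_v = 153/14 ⇒ K_v = 56/153 ⇒ K = (56/153)/(7/153) = 8.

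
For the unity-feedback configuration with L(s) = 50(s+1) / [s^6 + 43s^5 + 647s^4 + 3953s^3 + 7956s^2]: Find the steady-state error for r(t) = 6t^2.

Factoring s^2 from the denominator leaves a polynomial with constant term 7956, so the system is type 2.
K_a = lim_{s→0} s^2·L(s) = 50·1 / 7956 = 25/3978.
r(t) = 6t^2 gives R(s) = 12/s^3.
e_ss = 12/K_a = 12/(25/3978) = 1909.44.

1909.44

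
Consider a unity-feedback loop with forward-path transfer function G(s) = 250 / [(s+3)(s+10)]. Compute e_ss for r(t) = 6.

System type = 0 (no poles at s=0).
K_p = lim_{s→0} G(s) = 250 / (3·10) = 25/3.
e_ss = 6/(1 + K_p) = 6/(28/3) = 9/14.

9/14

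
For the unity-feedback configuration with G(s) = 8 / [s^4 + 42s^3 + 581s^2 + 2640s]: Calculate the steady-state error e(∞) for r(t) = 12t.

The denominator has no term below 2640s — 1 pole at s=0, type 1.
K_v = lim_{s→0} s·G(s) = 8 / 2640 = 1/330.
e_ss = 12/K_v = 12/(1/330) = 3960.

3960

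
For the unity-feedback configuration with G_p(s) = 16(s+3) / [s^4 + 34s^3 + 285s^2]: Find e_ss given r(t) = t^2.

The denominator has no term below 285s^2 — 2 poles at s=0, type 2.
K_a = lim_{s→0} s^2·G_p(s) = 16·3 / 285 = 16/95.
r(t) = t^2 gives R(s) = 2/s^3.
e_ss = 2/K_a = 2/(16/95) = 11.875.

11.875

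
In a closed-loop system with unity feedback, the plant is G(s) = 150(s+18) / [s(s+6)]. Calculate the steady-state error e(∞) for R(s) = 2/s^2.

The open loop has one pole at the origin → type 1 system.
K_v = lim_{s→0} s·G(s) = 150·18 / (6) = 450.
e_ss = 2/K_v = 2/450 = 1/225.

1/225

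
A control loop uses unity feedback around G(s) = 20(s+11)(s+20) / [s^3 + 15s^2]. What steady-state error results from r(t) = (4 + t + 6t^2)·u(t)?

9/220

Lowest-order denominator term is 15s^2, so the open loop has 2 poles at the origin → type 2 system. Taking each input component in turn:
  • 4: tracked with zero error.
  • t: tracked with zero error.
  • 6t^2: e_ss = 12/K_a with K_a=880/3 → 9/220.
Total e_ss = 9/220.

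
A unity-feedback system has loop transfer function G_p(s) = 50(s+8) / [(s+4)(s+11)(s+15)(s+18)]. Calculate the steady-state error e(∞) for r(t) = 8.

2376/307

G_p(s) has no factors of s in the denominator, so the system is type 0.
K_p = lim_{s→0} G_p(s) = 50·8 / (4·11·15·18) = 10/297.
e_ss = 8/(1 + K_p) = 8/(307/297) = 2376/307.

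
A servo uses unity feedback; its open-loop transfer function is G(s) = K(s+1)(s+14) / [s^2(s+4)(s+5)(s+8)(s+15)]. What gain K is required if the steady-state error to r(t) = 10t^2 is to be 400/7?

System type = 2 (two poles at s=0).
K_a = lim_{s→0} s^2·G(s) = K·1·14 / (4·5·8·15) = (7/1200)·K.
e_ss = 20/K_a = 400/7 ⇒ K_a = 0.35 ⇒ K = 0.35/(7/1200) = 60.

60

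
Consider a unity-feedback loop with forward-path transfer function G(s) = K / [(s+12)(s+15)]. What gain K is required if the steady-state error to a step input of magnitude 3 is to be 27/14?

No free integrators in G(s): this is a type 0 system.
K_p = lim_{s→0} G(s) = K / (12·15) = (1/180)·K.
e_ss = 3/(1 + K_p) = 27/14 ⇒ 1 + (1/180)·K = 14/9 ⇒ K = 100.

100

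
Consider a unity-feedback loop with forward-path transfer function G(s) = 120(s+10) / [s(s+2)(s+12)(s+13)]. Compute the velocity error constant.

The open loop has one pole at the origin → type 1 system.
K_v = lim_{s→0} s·G(s) = 120·10 / (2·12·13) = 50/13.

50/13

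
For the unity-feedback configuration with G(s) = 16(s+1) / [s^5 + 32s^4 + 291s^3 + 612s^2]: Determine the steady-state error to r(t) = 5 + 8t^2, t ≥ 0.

612

The denominator has no term below 612s^2 — 2 poles at s=0, type 2. By superposition:
  • 5: tracked with zero error.
  • 8t^2: e_ss = 16/K_a with K_a=4/153 → 612.
Total e_ss = 612.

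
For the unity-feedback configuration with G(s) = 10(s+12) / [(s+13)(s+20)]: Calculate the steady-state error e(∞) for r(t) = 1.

The open loop has no poles at the origin → type 0 system.
K_p = lim_{s→0} G(s) = 10·12 / (13·20) = 6/13.
e_ss = 1/(1 + K_p) = 1/(19/13) = 13/19.

13/19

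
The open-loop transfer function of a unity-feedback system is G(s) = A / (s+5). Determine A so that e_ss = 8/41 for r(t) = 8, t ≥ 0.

200

The open loop has no poles at the origin → type 0 system.
K_p = lim_{s→0} G(s) = A / (5) = 0.2·A.
e_ss = 8/(1 + K_p) = 8/41 ⇒ 1 + 0.2·A = 41 ⇒ A = 200.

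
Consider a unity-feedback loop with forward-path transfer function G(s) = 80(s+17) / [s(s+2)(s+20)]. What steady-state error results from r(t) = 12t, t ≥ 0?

System type = 1 (one pole at s=0).
K_v = lim_{s→0} s·G(s) = 80·17 / (2·20) = 34.
e_ss = 12/K_v = 12/34 = 6/17.

6/17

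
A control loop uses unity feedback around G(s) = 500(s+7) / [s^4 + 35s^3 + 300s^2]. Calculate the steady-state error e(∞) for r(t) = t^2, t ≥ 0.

Lowest-order denominator term is 300s^2, so the open loop has 2 poles at the origin → type 2 system.
K_a = lim_{s→0} s^2·G(s) = 500·7 / 300 = 35/3.
r(t) = t^2 gives R(s) = 2/s^3.
e_ss = 2/K_a = 2/(35/3) = 6/35.

6/35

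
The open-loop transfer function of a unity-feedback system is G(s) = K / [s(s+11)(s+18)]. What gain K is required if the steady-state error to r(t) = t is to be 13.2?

15

The open loop has one pole at the origin → type 1 system.
K_v = lim_{s→0} s·G(s) = K / (11·18) = (1/198)·K.
e_ss = 1/K_v = 13.2 ⇒ K_v = 5/66 ⇒ K = (5/66)/(1/198) = 15.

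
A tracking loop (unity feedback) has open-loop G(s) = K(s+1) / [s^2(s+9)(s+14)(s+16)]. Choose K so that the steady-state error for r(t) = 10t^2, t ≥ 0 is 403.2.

100

The open loop has two poles at the origin → type 2 system.
K_a = lim_{s→0} s^2·G(s) = K·1 / (9·14·16) = (1/2016)·K.
e_ss = 20/K_a = 403.2 ⇒ K_a = 25/504 ⇒ K = (25/504)/(1/2016) = 100.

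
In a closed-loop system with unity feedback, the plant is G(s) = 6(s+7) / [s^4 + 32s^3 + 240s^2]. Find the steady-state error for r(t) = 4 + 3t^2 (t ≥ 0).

The denominator has no term below 240s^2 — 2 poles at s=0, type 2. Treating each term separately:
  • 4: tracked with zero error.
  • 3t^2: e_ss = 6/K_a with K_a=0.175 → 240/7.
Total e_ss = 240/7.

240/7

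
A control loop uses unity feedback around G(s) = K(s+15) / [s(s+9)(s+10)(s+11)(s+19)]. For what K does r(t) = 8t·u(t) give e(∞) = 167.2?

The open loop has one pole at the origin → type 1 system.
K_v = lim_{s→0} s·G(s) = K·15 / (9·10·11·19) = (1/1254)·K.
e_ss = 8/K_v = 167.2 ⇒ K_v = 10/209 ⇒ K = (10/209)/(1/1254) = 60.

60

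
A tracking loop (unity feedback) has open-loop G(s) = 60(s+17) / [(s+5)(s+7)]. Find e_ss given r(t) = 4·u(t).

28/211

G(s) has no factors of s in the denominator, so the system is type 0.
K_p = lim_{s→0} G(s) = 60·17 / (5·7) = 204/7.
e_ss = 4/(1 + K_p) = 4/(211/7) = 28/211.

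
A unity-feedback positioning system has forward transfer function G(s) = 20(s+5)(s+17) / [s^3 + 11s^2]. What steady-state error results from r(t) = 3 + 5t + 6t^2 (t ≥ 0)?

Factoring s^2 from the denominator leaves a polynomial with constant term 11, so the system is type 2. By superposition:
  • 3: tracked with zero error.
  • 5t: tracked with zero error.
  • 6t^2: e_ss = 12/K_a with K_a=1700/11 → 33/425.
Total e_ss = 33/425.

33/425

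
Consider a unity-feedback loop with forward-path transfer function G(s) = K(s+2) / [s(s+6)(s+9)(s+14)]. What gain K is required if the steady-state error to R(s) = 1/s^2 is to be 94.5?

4

The open loop has one pole at the origin → type 1 system.
K_v = lim_{s→0} s·G(s) = K·2 / (6·9·14) = (1/378)·K.
e_ss = 1/K_v = 94.5 ⇒ K_v = 2/189 ⇒ K = (2/189)/(1/378) = 4.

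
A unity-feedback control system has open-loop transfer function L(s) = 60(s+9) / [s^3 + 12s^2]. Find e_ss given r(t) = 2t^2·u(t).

The denominator has no term below 12s^2 — 2 poles at s=0, type 2.
K_a = lim_{s→0} s^2·L(s) = 60·9 / 12 = 45.
r(t) = 2t^2 gives R(s) = 4/s^3.
e_ss = 4/K_a = 4/45.

4/45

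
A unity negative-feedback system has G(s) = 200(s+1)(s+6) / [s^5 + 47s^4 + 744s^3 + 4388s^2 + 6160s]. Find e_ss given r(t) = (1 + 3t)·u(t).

15.4

Factoring s from the denominator leaves a polynomial with constant term 6160, so the system is type 1. By superposition:
  • 1: tracked with zero error.
  • 3t: e_ss = 3/K_v with K_v=15/77 → 15.4.
Total e_ss = 15.4.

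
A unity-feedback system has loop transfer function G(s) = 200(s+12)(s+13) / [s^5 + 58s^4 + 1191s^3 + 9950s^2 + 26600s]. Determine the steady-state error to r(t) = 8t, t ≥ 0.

Lowest-order denominator term is 26600s, so the open loop has 1 pole at the origin → type 1 system.
K_v = lim_{s→0} s·G(s) = 200·12·13 / 26600 = 156/133.
e_ss = 8/K_v = 8/(156/133) = 266/39.

266/39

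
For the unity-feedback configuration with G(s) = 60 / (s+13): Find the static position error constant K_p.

No free integrators in G(s): this is a type 0 system.
K_p = lim_{s→0} G(s) = 60 / (13) = 60/13.

60/13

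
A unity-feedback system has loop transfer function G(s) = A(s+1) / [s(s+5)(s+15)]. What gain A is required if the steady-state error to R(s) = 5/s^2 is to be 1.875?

200

One free integrator in G(s): this is a type 1 system.
K_v = lim_{s→0} s·G(s) = A·1 / (5·15) = (1/75)·A.
e_ss = 5/K_v = 1.875 ⇒ K_v = 8/3 ⇒ A = (8/3)/(1/75) = 200.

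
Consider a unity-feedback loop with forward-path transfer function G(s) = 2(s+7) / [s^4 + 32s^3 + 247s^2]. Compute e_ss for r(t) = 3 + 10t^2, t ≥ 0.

2470/7

The denominator has no term below 247s^2 — 2 poles at s=0, type 2. Treating each term separately:
  • 3: tracked with zero error.
  • 10t^2: e_ss = 20/K_a with K_a=14/247 → 2470/7.
Total e_ss = 2470/7.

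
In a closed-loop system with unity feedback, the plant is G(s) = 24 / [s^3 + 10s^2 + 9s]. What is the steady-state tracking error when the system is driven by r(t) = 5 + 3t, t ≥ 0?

1.125

Lowest-order denominator term is 9s, so the open loop has 1 pole at the origin → type 1 system. By superposition:
  • 5: tracked with zero error.
  • 3t: e_ss = 3/K_v with K_v=8/3 → 1.125.
Total e_ss = 1.125.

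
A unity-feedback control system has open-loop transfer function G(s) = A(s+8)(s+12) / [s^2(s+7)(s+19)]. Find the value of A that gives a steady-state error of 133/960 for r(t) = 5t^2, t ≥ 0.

100

System type = 2 (two poles at s=0).
K_a = lim_{s→0} s^2·G(s) = A·8·12 / (7·19) = (96/133)·A.
e_ss = 10/K_a = 133/960 ⇒ K_a = 9600/133 ⇒ A = (9600/133)/(96/133) = 100.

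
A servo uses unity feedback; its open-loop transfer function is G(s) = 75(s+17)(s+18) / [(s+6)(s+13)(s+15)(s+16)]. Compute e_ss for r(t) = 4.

No free integrators in G(s): this is a type 0 system.
K_p = lim_{s→0} G(s) = 75·17·18 / (6·13·15·16) = 255/208.
e_ss = 4/(1 + K_p) = 4/(463/208) = 832/463.

832/463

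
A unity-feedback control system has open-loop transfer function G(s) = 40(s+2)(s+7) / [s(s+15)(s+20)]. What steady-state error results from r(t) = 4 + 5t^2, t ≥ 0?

The open loop has one pole at the origin → type 1 system. By superposition:
  • 4: tracked with zero error.
  • 5t^2: a type-1 system cannot track it, e_ss → ∞.
The unbounded component dominates.

infinity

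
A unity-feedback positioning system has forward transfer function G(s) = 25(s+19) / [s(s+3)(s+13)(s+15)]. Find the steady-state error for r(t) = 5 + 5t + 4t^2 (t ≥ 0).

One free integrator in G(s): this is a type 1 system. By superposition:
  • 5: tracked with zero error.
  • 5t: e_ss = 5/K_v with K_v=95/117 → 117/19.
  • 4t^2: a type-1 system cannot track it, e_ss → ∞.
The unbounded component dominates.

infinity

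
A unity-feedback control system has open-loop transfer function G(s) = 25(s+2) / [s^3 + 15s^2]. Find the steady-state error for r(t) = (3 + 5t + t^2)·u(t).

The denominator has no term below 15s^2 — 2 poles at s=0, type 2. Treating each term separately:
  • 3: tracked with zero error.
  • 5t: tracked with zero error.
  • t^2: e_ss = 2/K_a with K_a=10/3 → 0.6.
Total e_ss = 0.6.

0.6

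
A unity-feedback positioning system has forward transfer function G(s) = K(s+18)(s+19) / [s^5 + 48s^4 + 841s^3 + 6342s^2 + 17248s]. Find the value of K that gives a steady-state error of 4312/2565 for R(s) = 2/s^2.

The denominator has no term below 17248s — 1 pole at s=0, type 1.
K_v = lim_{s→0} s·G(s) = K·18·19 / 17248 = (171/8624)·K.
e_ss = 2/K_v = 4312/2565 ⇒ K_v = 2565/2156 ⇒ K = (2565/2156)/(171/8624) = 60.

60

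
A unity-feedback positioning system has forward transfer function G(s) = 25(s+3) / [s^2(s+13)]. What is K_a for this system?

G(s) has two factors of s in the denominator, so the system is type 2.
K_a = lim_{s→0} s^2·G(s) = 25·3 / (13) = 75/13.

75/13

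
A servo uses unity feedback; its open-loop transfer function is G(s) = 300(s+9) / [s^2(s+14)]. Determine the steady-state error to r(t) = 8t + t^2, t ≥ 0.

7/675

System type = 2 (two poles at s=0). Taking each input component in turn:
  • 8t: tracked with zero error.
  • t^2: e_ss = 2/K_a with K_a=1350/7 → 7/675.
Total e_ss = 7/675.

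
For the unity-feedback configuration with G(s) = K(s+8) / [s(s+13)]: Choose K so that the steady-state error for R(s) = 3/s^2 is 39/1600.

200

The open loop has one pole at the origin → type 1 system.
K_v = lim_{s→0} s·G(s) = K·8 / (13) = (8/13)·K.
e_ss = 3/K_v = 39/1600 ⇒ K_v = 1600/13 ⇒ K = (1600/13)/(8/13) = 200.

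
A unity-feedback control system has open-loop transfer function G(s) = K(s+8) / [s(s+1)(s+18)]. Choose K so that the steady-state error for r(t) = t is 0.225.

10

G(s) has one factor of s in the denominator, so the system is type 1.
K_v = lim_{s→0} s·G(s) = K·8 / (1·18) = (4/9)·K.
e_ss = 1/K_v = 0.225 ⇒ K_v = 40/9 ⇒ K = (40/9)/(4/9) = 10.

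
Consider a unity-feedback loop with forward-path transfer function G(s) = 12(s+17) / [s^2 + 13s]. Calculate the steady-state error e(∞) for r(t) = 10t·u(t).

65/102

The denominator has no term below 13s — 1 pole at s=0, type 1.
K_v = lim_{s→0} s·G(s) = 12·17 / 13 = 204/13.
e_ss = 10/K_v = 10/(204/13) = 65/102.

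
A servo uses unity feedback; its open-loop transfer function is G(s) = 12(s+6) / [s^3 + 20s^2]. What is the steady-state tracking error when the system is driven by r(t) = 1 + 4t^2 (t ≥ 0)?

Factoring s^2 from the denominator leaves a polynomial with constant term 20, so the system is type 2. Taking each input component in turn:
  • 1: tracked with zero error.
  • 4t^2: e_ss = 8/K_a with K_a=3.6 → 20/9.
Total e_ss = 20/9.

20/9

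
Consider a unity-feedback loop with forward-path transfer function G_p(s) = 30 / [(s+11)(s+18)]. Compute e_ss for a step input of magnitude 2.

G_p(s) has no factors of s in the denominator, so the system is type 0.
K_p = lim_{s→0} G_p(s) = 30 / (11·18) = 5/33.
e_ss = 2/(1 + K_p) = 2/(38/33) = 33/19.

33/19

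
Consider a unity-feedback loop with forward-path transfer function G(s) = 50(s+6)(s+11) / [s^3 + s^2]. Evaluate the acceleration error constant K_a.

3300

Lowest-order denominator term is s^2, so the open loop has 2 poles at the origin → type 2 system.
K_a = lim_{s→0} s^2·G(s) = 50·6·11 / 1 = 3300.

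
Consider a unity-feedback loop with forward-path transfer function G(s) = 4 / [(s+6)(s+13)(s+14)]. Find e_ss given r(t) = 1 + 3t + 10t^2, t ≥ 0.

System type = 0 (no poles at s=0). Treating each term separately:
  • 1: e_ss = 1/(1+K_p) with K_p=1/273 → 273/274.
  • 3t: a type-0 system cannot track it, e_ss → ∞.
  • 10t^2: a type-0 system cannot track it, e_ss → ∞.
The unbounded component dominates.

infinity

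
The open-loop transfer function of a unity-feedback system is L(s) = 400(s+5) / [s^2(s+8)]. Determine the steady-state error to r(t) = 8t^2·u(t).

0.064

System type = 2 (two poles at s=0).
K_a = lim_{s→0} s^2·L(s) = 400·5 / (8) = 250.
r(t) = 8t^2 gives R(s) = 16/s^3.
e_ss = 16/K_a = 16/250 = 0.064.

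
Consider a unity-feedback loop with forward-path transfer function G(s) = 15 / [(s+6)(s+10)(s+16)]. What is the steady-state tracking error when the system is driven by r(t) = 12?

768/65

The open loop has no poles at the origin → type 0 system.
K_p = lim_{s→0} G(s) = 15 / (6·10·16) = 1/64.
e_ss = 12/(1 + K_p) = 12/(65/64) = 768/65.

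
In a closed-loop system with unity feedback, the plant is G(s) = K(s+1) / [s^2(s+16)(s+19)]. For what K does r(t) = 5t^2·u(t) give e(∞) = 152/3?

G(s) has two factors of s in the denominator, so the system is type 2.
K_a = lim_{s→0} s^2·G(s) = K·1 / (16·19) = (1/304)·K.
e_ss = 10/K_a = 152/3 ⇒ K_a = 15/76 ⇒ K = (15/76)/(1/304) = 60.

60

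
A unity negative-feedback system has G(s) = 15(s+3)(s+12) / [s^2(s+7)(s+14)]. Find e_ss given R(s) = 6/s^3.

49/45

System type = 2 (two poles at s=0).
K_a = lim_{s→0} s^2·G(s) = 15·3·12 / (7·14) = 270/49.
r(t) = 3t^2 gives R(s) = 6/s^3.
e_ss = 6/K_a = 6/(270/49) = 49/45.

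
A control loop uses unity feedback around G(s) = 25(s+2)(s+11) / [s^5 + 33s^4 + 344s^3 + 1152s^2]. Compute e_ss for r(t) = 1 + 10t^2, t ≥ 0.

The denominator has no term below 1152s^2 — 2 poles at s=0, type 2. Treating each term separately:
  • 1: tracked with zero error.
  • 10t^2: e_ss = 20/K_a with K_a=275/576 → 2304/55.
Total e_ss = 2304/55.

2304/55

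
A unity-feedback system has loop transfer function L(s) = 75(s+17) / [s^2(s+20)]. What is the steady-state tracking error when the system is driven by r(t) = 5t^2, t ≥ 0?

8/51

Two free integrators in L(s): this is a type 2 system.
K_a = lim_{s→0} s^2·L(s) = 75·17 / (20) = 63.75.
r(t) = 5t^2 gives R(s) = 10/s^3.
e_ss = 10/K_a = 10/63.75 = 8/51.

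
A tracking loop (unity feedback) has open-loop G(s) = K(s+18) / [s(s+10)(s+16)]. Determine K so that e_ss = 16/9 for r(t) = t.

One free integrator in G(s): this is a type 1 system.
K_v = lim_{s→0} s·G(s) = K·18 / (10·16) = 0.1125·K.
e_ss = 1/K_v = 16/9 ⇒ K_v = 0.5625 ⇒ K = 0.5625/0.1125 = 5.

5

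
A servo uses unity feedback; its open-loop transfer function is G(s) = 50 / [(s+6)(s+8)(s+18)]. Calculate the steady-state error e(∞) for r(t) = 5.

G(s) has no factors of s in the denominator, so the system is type 0.
K_p = lim_{s→0} G(s) = 50 / (6·8·18) = 25/432.
e_ss = 5/(1 + K_p) = 5/(457/432) = 2160/457.

2160/457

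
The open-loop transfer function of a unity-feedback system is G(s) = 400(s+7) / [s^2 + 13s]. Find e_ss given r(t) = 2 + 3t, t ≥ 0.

Lowest-order denominator term is 13s, so the open loop has 1 pole at the origin → type 1 system. Treating each term separately:
  • 2: tracked with zero error.
  • 3t: e_ss = 3/K_v with K_v=2800/13 → 39/2800.
Total e_ss = 39/2800.

39/2800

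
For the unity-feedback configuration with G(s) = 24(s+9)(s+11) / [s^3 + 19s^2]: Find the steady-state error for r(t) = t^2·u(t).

Lowest-order denominator term is 19s^2, so the open loop has 2 poles at the origin → type 2 system.
K_a = lim_{s→0} s^2·G(s) = 24·9·11 / 19 = 2376/19.
r(t) = t^2 gives R(s) = 2/s^3.
e_ss = 2/K_a = 2/(2376/19) = 19/1188.

19/1188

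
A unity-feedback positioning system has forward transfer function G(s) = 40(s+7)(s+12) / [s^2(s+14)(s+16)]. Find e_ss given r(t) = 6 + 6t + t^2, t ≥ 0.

2/15

Two free integrators in G(s): this is a type 2 system. Taking each input component in turn:
  • 6: tracked with zero error.
  • 6t: tracked with zero error.
  • t^2: e_ss = 2/K_a with K_a=15 → 2/15.
Total e_ss = 2/15.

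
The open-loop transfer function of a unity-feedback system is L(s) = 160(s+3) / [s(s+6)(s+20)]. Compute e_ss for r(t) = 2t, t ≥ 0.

L(s) has one factor of s in the denominator, so the system is type 1.
K_v = lim_{s→0} s·L(s) = 160·3 / (6·20) = 4.
e_ss = 2/K_v = 2/4 = 0.5.

0.5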